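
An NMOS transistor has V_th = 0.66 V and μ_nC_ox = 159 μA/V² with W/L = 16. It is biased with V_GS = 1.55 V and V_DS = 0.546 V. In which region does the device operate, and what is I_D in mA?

Triode; I_D = 0.857 mA

k_n = μ_nC_ox · (W/L) = 2.544 mA/V².
V_ov = V_GS − V_th = 1.55 − 0.66 = 0.89 V.
Since V_DS = 0.546 V < V_ov = 0.89 V, the device is in the triode region.
I_D = k_n [V_ov · V_DS − ½ V_DS²] = 2.544 × [0.89 × 0.546 − 0.5 × 0.546²] = 0.857 mA.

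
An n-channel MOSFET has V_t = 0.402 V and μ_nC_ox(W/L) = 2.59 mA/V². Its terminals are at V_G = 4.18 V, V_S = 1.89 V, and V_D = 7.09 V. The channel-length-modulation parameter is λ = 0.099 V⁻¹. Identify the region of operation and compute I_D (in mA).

Saturation; I_D = 6.99 mA

V_GS = V_G − V_S = 4.18 − 1.89 = 2.29 V; V_DS = V_D − V_S = 7.09 − 1.89 = 5.2 V.
V_ov = V_GS − V_t = 2.29 − 0.402 = 1.89 V.
Since V_DS = 5.2 V ≥ V_ov = 1.89 V, the device is in saturation.
I_D = ½ k_n V_ov² (1 + λ V_DS) = 0.5 × 2.59 × 1.89² × (1 + 0.099 × 5.2) = 6.99 mA.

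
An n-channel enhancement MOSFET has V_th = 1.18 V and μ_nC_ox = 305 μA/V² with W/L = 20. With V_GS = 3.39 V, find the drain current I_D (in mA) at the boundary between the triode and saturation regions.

I_D = 14.9 mA

At the boundary V_DS = V_ov = V_GS − V_th = 3.39 − 1.18 = 2.21 V.
k_n = μ_nC_ox · (W/L) = 6.1 mA/V².
I_D = ½ k_n V_ov² = 0.5 × 6.1 × 2.21² = 14.9 mA.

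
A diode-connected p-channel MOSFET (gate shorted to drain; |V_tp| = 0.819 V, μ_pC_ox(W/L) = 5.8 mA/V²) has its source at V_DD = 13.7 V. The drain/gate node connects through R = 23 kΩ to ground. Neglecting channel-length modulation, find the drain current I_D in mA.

With gate tied to drain, V_SG = V_SD ≥ V_SG − |V_tp|, so the device is in saturation.
KCL at the drain: ½ k_p (V_SG − |V_tp|)² = (V_DD − V_SG)/R.
Let x = V_SG − 0.819. Then 66.7 x² + x − 12.88 = 0, giving x = 0.432 V (positive root), so V_SG = 1.25 V.
I_D = (V_DD − V_SG)/R = (13.7 − 1.25) / 23 = 0.541 mA.

I_D = 0.541 mA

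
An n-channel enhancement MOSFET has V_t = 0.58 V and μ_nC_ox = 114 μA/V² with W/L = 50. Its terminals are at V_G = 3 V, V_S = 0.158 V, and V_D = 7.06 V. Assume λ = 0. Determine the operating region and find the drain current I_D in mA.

V_GS = V_G − V_S = 3 − 0.158 = 2.84 V; V_DS = V_D − V_S = 7.06 − 0.158 = 6.9 V.
k_n = μ_nC_ox · (W/L) = 5.7 mA/V².
V_ov = V_GS − V_t = 2.84 − 0.58 = 2.26 V.
Since V_DS = 6.9 V ≥ V_ov = 2.26 V, the device is in saturation.
I_D = ½ k_n V_ov² = 0.5 × 5.7 × 2.26² = 14.6 mA.

Saturation; I_D = 14.6 mA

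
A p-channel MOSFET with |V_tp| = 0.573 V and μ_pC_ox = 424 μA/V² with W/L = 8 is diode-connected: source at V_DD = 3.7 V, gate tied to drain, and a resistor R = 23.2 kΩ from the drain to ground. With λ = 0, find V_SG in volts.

With gate tied to drain, V_SG = V_SD ≥ V_SG − |V_tp|, so the device is in saturation.
k_p = μ_pC_ox · (W/L) = 3.392 mA/V².
KCL at the drain: ½ k_p (V_SG − |V_tp|)² = (V_DD − V_SG)/R.
Let x = V_SG − 0.573. Then 39.3 x² + x − 3.127 = 0, giving x = 0.269 V (positive root), so V_SG = 0.842 V.
I_D = (V_DD − V_SG)/R = (3.7 − 0.842) / 23.2 = 0.123 mA.

V_SG = 0.842 V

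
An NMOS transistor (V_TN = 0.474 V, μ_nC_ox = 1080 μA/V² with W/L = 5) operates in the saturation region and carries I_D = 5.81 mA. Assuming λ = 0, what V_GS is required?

k_n = μ_nC_ox · (W/L) = 5.4 mA/V².
In saturation I_D = ½ k_n (V_GS − V_TN)², so V_GS − V_TN = √(2 I_D / k_n) = √(2 × 5.81 / 5.4) = 1.47 V.
V_GS = 0.474 + 1.47 = 1.94 V.

V_GS = 1.94 V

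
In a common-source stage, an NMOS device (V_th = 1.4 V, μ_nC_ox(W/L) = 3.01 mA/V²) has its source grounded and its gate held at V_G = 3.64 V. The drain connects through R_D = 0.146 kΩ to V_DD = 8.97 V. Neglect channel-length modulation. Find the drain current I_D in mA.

I_D = 7.55 mA

V_GS = V_G = 3.64 V, so V_ov = 3.64 − 1.4 = 2.24 V.
Assume saturation: I_D = ½ k_n V_ov² = 0.5 × 3.01 × 2.24² = 7.55 mA, giving V_DS = V_DD − I_D R_D = 8.97 − 7.55 × 0.146 = 7.87 V.
V_DS = 7.87 V ≥ V_ov = 2.24 V, confirming saturation.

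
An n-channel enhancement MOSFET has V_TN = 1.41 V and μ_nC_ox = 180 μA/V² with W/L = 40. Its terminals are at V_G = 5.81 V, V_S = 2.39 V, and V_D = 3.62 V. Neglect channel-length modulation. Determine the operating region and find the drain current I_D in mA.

V_GS = V_G − V_S = 5.81 − 2.39 = 3.42 V; V_DS = V_D − V_S = 3.62 − 2.39 = 1.23 V.
k_n = μ_nC_ox · (W/L) = 7.2 mA/V².
V_ov = V_GS − V_TN = 3.42 − 1.41 = 2.01 V.
Since V_DS = 1.23 V < V_ov = 2.01 V, the device is in the triode region.
I_D = k_n [V_ov · V_DS − ½ V_DS²] = 7.2 × [2.01 × 1.23 − 0.5 × 1.23²] = 12.4 mA.

Triode; I_D = 12.4 mA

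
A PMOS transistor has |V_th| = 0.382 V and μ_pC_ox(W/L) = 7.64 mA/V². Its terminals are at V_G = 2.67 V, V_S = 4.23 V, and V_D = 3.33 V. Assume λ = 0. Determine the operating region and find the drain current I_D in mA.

V_SG = V_S − V_G = 4.23 − 2.67 = 1.56 V; V_SD = V_S − V_D = 4.23 − 3.33 = 0.9 V.
V_ov = V_SG − |V_th| = 1.56 − 0.382 = 1.18 V.
Since V_SD = 0.9 V < V_ov = 1.18 V, the device is in the triode region.
I_D = k_p [V_ov · V_SD − ½ V_SD²] = 7.64 × [1.18 × 0.9 − 0.5 × 0.9²] = 5.01 mA.

Triode; I_D = 5.01 mA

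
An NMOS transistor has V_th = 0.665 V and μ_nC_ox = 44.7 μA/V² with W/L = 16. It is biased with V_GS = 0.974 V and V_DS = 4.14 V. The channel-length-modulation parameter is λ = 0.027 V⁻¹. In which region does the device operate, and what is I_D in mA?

k_n = μ_nC_ox · (W/L) = 0.7152 mA/V².
V_ov = V_GS − V_th = 0.974 − 0.665 = 0.309 V.
Since V_DS = 4.14 V ≥ V_ov = 0.309 V, the device is in saturation.
I_D = ½ k_n V_ov² (1 + λ V_DS) = 0.5 × 0.7152 × 0.309² × (1 + 0.027 × 4.14) = 0.038 mA.

Saturation; I_D = 0.0380 mA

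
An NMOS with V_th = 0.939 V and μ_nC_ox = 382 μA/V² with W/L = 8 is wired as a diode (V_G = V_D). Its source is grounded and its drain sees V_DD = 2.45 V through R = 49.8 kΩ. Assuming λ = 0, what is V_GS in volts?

With gate tied to drain, V_GS = V_DS ≥ V_GS − V_th, so the device is in saturation.
k_n = μ_nC_ox · (W/L) = 3.056 mA/V².
KCL at the drain: ½ k_n (V_GS − V_th)² = (V_DD − V_GS)/R.
Let x = V_GS − 0.939. Then 76.1 x² + x − 1.511 = 0, giving x = 0.134 V (positive root), so V_GS = 1.07 V.
I_D = (V_DD − V_GS)/R = (2.45 − 1.07) / 49.8 = 0.0276 mA.

V_GS = 1.07 V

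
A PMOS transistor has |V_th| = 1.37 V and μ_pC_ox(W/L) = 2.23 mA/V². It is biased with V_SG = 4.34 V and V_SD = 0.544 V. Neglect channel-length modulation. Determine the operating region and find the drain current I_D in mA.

Triode; I_D = 3.27 mA

V_ov = V_SG − |V_th| = 4.34 − 1.37 = 2.97 V.
Since V_SD = 0.544 V < V_ov = 2.97 V, the device is in the triode region.
I_D = k_p [V_ov · V_SD − ½ V_SD²] = 2.23 × [2.97 × 0.544 − 0.5 × 0.544²] = 3.27 mA.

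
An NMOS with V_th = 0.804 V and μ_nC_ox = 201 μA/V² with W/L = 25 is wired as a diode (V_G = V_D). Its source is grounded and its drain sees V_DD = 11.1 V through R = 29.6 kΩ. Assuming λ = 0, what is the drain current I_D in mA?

With gate tied to drain, V_GS = V_DS ≥ V_GS − V_th, so the device is in saturation.
k_n = μ_nC_ox · (W/L) = 5.025 mA/V².
KCL at the drain: ½ k_n (V_GS − V_th)² = (V_DD − V_GS)/R.
Let x = V_GS − 0.804. Then 74.4 x² + x − 10.3 = 0, giving x = 0.365 V (positive root), so V_GS = 1.17 V.
I_D = (V_DD − V_GS)/R = (11.1 − 1.17) / 29.6 = 0.335 mA.

I_D = 0.335 mA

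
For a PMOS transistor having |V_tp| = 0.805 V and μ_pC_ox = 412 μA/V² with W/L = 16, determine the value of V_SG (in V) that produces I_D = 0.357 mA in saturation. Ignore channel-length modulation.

V_SG = 1.13 V

k_p = μ_pC_ox · (W/L) = 6.592 mA/V².
In saturation I_D = ½ k_p (V_SG − |V_tp|)², so V_SG − |V_tp| = √(2 I_D / k_p) = √(2 × 0.357 / 6.592) = 0.329 V.
V_SG = 0.805 + 0.329 = 1.13 V.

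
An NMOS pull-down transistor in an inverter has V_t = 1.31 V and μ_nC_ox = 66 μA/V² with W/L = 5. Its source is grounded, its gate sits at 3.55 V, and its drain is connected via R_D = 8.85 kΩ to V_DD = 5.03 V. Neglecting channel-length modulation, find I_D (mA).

V_GS = V_G = 3.55 V, so V_ov = 3.55 − 1.31 = 2.24 V.
k_n = μ_nC_ox · (W/L) = 0.33 mA/V².
Assume saturation: I_D = ½ k_n V_ov² = 0.5 × 0.33 × 2.24² = 0.828 mA, giving V_DS = V_DD − I_D R_D = 5.03 − 0.828 × 8.85 = -2.3 V.
But -2.3 V < V_ov = 2.24 V, so the device is actually in triode.
In triode I_D = k_n[V_ov V_DS − ½ V_DS²] and I_D = (V_DD − V_DS)/R_D. Equating: 1.46 V_DS² − 7.542 V_DS + 5.03 = 0, giving V_DS = 0.787 V (the root below V_ov).
I_D = (5.03 − 0.787) / 8.85 = 0.479 mA.

I_D = 0.479 mA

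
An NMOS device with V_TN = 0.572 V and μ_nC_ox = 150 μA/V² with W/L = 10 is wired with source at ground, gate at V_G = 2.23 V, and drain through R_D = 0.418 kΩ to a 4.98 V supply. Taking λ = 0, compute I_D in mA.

V_GS = V_G = 2.23 V, so V_ov = 2.23 − 0.572 = 1.66 V.
k_n = μ_nC_ox · (W/L) = 1.5 mA/V².
Assume saturation: I_D = ½ k_n V_ov² = 0.5 × 1.5 × 1.66² = 2.06 mA, giving V_DS = V_DD − I_D R_D = 4.98 − 2.06 × 0.418 = 4.12 V.
V_DS = 4.12 V ≥ V_ov = 1.66 V, confirming saturation.

I_D = 2.06 mA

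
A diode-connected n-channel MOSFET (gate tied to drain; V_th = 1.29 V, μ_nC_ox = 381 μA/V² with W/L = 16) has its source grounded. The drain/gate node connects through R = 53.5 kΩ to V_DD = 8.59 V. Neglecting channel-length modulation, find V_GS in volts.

V_GS = 1.50 V

With gate tied to drain, V_GS = V_DS ≥ V_GS − V_th, so the device is in saturation.
k_n = μ_nC_ox · (W/L) = 6.096 mA/V².
KCL at the drain: ½ k_n (V_GS − V_th)² = (V_DD − V_GS)/R.
Let x = V_GS − 1.29. Then 163 x² + x − 7.3 = 0, giving x = 0.209 V (positive root), so V_GS = 1.5 V.
I_D = (V_DD − V_GS)/R = (8.59 − 1.5) / 53.5 = 0.133 mA.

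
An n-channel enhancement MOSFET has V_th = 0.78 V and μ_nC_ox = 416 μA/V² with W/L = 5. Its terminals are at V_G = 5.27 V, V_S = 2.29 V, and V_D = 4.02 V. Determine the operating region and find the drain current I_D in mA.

Triode; I_D = 4.80 mA

V_GS = V_G − V_S = 5.27 − 2.29 = 2.98 V; V_DS = V_D − V_S = 4.02 − 2.29 = 1.73 V.
k_n = μ_nC_ox · (W/L) = 2.08 mA/V².
V_ov = V_GS − V_th = 2.98 − 0.78 = 2.2 V.
Since V_DS = 1.73 V < V_ov = 2.2 V, the device is in the triode region.
I_D = k_n [V_ov · V_DS − ½ V_DS²] = 2.08 × [2.2 × 1.73 − 0.5 × 1.73²] = 4.8 mA.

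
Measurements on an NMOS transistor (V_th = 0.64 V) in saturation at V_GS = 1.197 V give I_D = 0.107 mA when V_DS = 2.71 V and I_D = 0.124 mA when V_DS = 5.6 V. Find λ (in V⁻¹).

With V_GS fixed, I_D ∝ (1 + λ V_DS) in saturation, so I_D2/I_D1 = (1 + λ V_DS2)/(1 + λ V_DS1).
0.124/0.107 = 1.159 = (1 + 5.6 λ)/(1 + 2.71 λ).
Solving: λ (I_D1 V_DS2 − I_D2 V_DS1) = I_D2 − I_D1, so λ = (0.124 − 0.107) / (0.107 × 5.6 − 0.124 × 2.71) = 0.017 / 0.263 = 0.0646 V⁻¹.

λ = 0.0646 V⁻¹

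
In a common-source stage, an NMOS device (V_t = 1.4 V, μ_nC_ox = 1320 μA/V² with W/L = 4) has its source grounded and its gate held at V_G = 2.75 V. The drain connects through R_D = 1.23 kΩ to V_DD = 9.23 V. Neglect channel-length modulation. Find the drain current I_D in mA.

V_GS = V_G = 2.75 V, so V_ov = 2.75 − 1.4 = 1.35 V.
k_n = μ_nC_ox · (W/L) = 5.28 mA/V².
Assume saturation: I_D = ½ k_n V_ov² = 0.5 × 5.28 × 1.35² = 4.81 mA, giving V_DS = V_DD − I_D R_D = 9.23 − 4.81 × 1.23 = 3.31 V.
V_DS = 3.31 V ≥ V_ov = 1.35 V, confirming saturation.

I_D = 4.81 mA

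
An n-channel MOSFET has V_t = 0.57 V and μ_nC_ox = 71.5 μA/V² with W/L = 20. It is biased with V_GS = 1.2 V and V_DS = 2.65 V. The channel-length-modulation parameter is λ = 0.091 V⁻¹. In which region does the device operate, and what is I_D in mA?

Saturation; I_D = 0.352 mA

k_n = μ_nC_ox · (W/L) = 1.43 mA/V².
V_ov = V_GS − V_t = 1.2 − 0.57 = 0.63 V.
Since V_DS = 2.65 V ≥ V_ov = 0.63 V, the device is in saturation.
I_D = ½ k_n V_ov² (1 + λ V_DS) = 0.5 × 1.43 × 0.63² × (1 + 0.091 × 2.65) = 0.352 mA.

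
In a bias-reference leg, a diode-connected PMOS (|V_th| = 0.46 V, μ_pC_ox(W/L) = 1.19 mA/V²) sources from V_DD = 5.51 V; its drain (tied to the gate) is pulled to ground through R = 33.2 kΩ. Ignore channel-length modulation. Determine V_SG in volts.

With gate tied to drain, V_SG = V_SD ≥ V_SG − |V_th|, so the device is in saturation.
KCL at the drain: ½ k_p (V_SG − |V_th|)² = (V_DD − V_SG)/R.
Let x = V_SG − 0.46. Then 19.8 x² + x − 5.05 = 0, giving x = 0.481 V (positive root), so V_SG = 0.941 V.
I_D = (V_DD − V_SG)/R = (5.51 − 0.941) / 33.2 = 0.138 mA.

V_SG = 0.941 V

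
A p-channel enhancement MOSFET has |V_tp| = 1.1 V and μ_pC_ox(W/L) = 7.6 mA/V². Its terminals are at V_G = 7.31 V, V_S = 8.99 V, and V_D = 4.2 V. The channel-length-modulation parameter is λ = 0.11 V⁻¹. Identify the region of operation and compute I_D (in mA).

V_SG = V_S − V_G = 8.99 − 7.31 = 1.68 V; V_SD = V_S − V_D = 8.99 − 4.2 = 4.79 V.
V_ov = V_SG − |V_tp| = 1.68 − 1.1 = 0.58 V.
Since V_SD = 4.79 V ≥ V_ov = 0.58 V, the device is in saturation.
I_D = ½ k_p V_ov² (1 + λ V_SD) = 0.5 × 7.6 × 0.58² × (1 + 0.11 × 4.79) = 1.95 mA.

Saturation; I_D = 1.95 mA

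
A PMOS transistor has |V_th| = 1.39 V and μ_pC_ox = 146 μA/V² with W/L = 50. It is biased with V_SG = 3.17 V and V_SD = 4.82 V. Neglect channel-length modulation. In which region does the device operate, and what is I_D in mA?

k_p = μ_pC_ox · (W/L) = 7.3 mA/V².
V_ov = V_SG − |V_th| = 3.17 − 1.39 = 1.78 V.
Since V_SD = 4.82 V ≥ V_ov = 1.78 V, the device is in saturation.
I_D = ½ k_p V_ov² = 0.5 × 7.3 × 1.78² = 11.6 mA.

Saturation; I_D = 11.6 mA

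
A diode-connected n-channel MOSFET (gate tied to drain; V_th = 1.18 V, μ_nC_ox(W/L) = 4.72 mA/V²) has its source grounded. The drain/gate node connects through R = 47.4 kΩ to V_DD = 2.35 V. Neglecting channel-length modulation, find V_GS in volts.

With gate tied to drain, V_GS = V_DS ≥ V_GS − V_th, so the device is in saturation.
KCL at the drain: ½ k_n (V_GS − V_th)² = (V_DD − V_GS)/R.
Let x = V_GS − 1.18. Then 112 x² + x − 1.17 = 0, giving x = 0.0979 V (positive root), so V_GS = 1.28 V.
I_D = (V_DD − V_GS)/R = (2.35 − 1.28) / 47.4 = 0.0226 mA.

V_GS = 1.28 V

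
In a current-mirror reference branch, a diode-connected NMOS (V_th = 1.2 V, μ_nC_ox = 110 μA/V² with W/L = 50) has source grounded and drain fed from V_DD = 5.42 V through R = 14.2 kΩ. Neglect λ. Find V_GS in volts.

With gate tied to drain, V_GS = V_DS ≥ V_GS − V_th, so the device is in saturation.
k_n = μ_nC_ox · (W/L) = 5.5 mA/V².
KCL at the drain: ½ k_n (V_GS − V_th)² = (V_DD − V_GS)/R.
Let x = V_GS − 1.2. Then 39 x² + x − 4.22 = 0, giving x = 0.316 V (positive root), so V_GS = 1.52 V.
I_D = (V_DD − V_GS)/R = (5.42 − 1.52) / 14.2 = 0.275 mA.

V_GS = 1.52 V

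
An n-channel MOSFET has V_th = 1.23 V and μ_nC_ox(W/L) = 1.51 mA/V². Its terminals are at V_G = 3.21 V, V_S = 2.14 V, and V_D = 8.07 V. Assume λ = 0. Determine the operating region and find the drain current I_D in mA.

Cutoff; I_D = 0 mA

V_GS = V_G − V_S = 3.21 − 2.14 = 1.07 V; V_DS = V_D − V_S = 8.07 − 2.14 = 5.93 V.
V_GS = 1.07 V < V_th = 1.23 V, so the transistor is in cutoff.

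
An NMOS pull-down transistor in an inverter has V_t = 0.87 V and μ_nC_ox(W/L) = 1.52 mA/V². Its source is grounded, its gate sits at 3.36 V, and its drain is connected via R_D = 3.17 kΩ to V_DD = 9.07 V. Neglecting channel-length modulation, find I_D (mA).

V_GS = V_G = 3.36 V, so V_ov = 3.36 − 0.87 = 2.49 V.
Assume saturation: I_D = ½ k_n V_ov² = 0.5 × 1.52 × 2.49² = 4.71 mA, giving V_DS = V_DD − I_D R_D = 9.07 − 4.71 × 3.17 = -5.87 V.
But -5.87 V < V_ov = 2.49 V, so the device is actually in triode.
In triode I_D = k_n[V_ov V_DS − ½ V_DS²] and I_D = (V_DD − V_DS)/R_D. Equating: 2.41 V_DS² − 13 V_DS + 9.07 = 0, giving V_DS = 0.824 V (the root below V_ov).
I_D = (9.07 − 0.824) / 3.17 = 2.6 mA.

I_D = 2.60 mA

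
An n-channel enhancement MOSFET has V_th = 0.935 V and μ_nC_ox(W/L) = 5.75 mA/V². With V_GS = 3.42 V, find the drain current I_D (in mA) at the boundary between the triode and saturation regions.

I_D = 17.8 mA

At the boundary V_DS = V_ov = V_GS − V_th = 3.42 − 0.935 = 2.48 V.
I_D = ½ k_n V_ov² = 0.5 × 5.75 × 2.48² = 17.8 mA.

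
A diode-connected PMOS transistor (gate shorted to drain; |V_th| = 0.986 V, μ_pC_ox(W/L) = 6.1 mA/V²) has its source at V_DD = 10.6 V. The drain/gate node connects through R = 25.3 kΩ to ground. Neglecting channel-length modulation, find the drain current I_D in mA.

I_D = 0.366 mA

With gate tied to drain, V_SG = V_SD ≥ V_SG − |V_th|, so the device is in saturation.
KCL at the drain: ½ k_p (V_SG − |V_th|)² = (V_DD − V_SG)/R.
Let x = V_SG − 0.986. Then 77.2 x² + x − 9.614 = 0, giving x = 0.347 V (positive root), so V_SG = 1.33 V.
I_D = (V_DD − V_SG)/R = (10.6 − 1.33) / 25.3 = 0.366 mA.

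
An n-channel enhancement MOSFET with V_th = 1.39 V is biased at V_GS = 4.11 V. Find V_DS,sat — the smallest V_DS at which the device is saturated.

V_DS,sat = 2.72 V

The boundary between triode and saturation is V_DS = V_GS − V_th = V_ov.
V_ov = 4.11 − 1.39 = 2.72 V.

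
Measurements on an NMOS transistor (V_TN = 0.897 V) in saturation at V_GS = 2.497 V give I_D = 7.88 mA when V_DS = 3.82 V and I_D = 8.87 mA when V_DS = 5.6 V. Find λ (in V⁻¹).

λ = 0.0966 V⁻¹

With V_GS fixed, I_D ∝ (1 + λ V_DS) in saturation, so I_D2/I_D1 = (1 + λ V_DS2)/(1 + λ V_DS1).
8.87/7.88 = 1.126 = (1 + 5.6 λ)/(1 + 3.82 λ).
Solving: λ (I_D1 V_DS2 − I_D2 V_DS1) = I_D2 − I_D1, so λ = (8.87 − 7.88) / (7.88 × 5.6 − 8.87 × 3.82) = 0.99 / 10.2 = 0.0966 V⁻¹.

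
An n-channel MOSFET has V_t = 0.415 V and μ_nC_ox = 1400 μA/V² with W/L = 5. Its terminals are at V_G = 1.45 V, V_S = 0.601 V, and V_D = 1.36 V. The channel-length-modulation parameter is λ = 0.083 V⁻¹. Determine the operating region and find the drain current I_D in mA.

Saturation; I_D = 0.701 mA

V_GS = V_G − V_S = 1.45 − 0.601 = 0.849 V; V_DS = V_D − V_S = 1.36 − 0.601 = 0.759 V.
k_n = μ_nC_ox · (W/L) = 7 mA/V².
V_ov = V_GS − V_t = 0.849 − 0.415 = 0.434 V.
Since V_DS = 0.759 V ≥ V_ov = 0.434 V, the device is in saturation.
I_D = ½ k_n V_ov² (1 + λ V_DS) = 0.5 × 7 × 0.434² × (1 + 0.083 × 0.759) = 0.701 mA.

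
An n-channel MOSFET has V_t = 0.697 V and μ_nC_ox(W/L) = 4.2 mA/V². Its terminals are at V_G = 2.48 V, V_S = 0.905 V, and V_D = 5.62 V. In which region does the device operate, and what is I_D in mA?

V_GS = V_G − V_S = 2.48 − 0.905 = 1.57 V; V_DS = V_D − V_S = 5.62 − 0.905 = 4.71 V.
V_ov = V_GS − V_t = 1.57 − 0.697 = 0.878 V.
Since V_DS = 4.71 V ≥ V_ov = 0.878 V, the device is in saturation.
I_D = ½ k_n V_ov² = 0.5 × 4.2 × 0.878² = 1.62 mA.

Saturation; I_D = 1.62 mA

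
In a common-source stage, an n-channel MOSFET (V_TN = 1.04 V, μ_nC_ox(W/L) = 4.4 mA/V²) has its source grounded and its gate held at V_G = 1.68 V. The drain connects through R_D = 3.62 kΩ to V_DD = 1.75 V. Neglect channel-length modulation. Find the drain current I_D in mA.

I_D = 0.434 mA

V_GS = V_G = 1.68 V, so V_ov = 1.68 − 1.04 = 0.64 V.
Assume saturation: I_D = ½ k_n V_ov² = 0.5 × 4.4 × 0.64² = 0.901 mA, giving V_DS = V_DD − I_D R_D = 1.75 − 0.901 × 3.62 = -1.51 V.
But -1.51 V < V_ov = 0.64 V, so the device is actually in triode.
In triode I_D = k_n[V_ov V_DS − ½ V_DS²] and I_D = (V_DD − V_DS)/R_D. Equating: 7.96 V_DS² − 11.19 V_DS + 1.75 = 0, giving V_DS = 0.179 V (the root below V_ov).
I_D = (1.75 − 0.179) / 3.62 = 0.434 mA.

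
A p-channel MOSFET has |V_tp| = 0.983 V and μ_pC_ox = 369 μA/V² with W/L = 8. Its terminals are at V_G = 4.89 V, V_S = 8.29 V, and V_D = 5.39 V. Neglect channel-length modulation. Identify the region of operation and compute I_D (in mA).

V_SG = V_S − V_G = 8.29 − 4.89 = 3.4 V; V_SD = V_S − V_D = 8.29 − 5.39 = 2.9 V.
k_p = μ_pC_ox · (W/L) = 2.952 mA/V².
V_ov = V_SG − |V_tp| = 3.4 − 0.983 = 2.42 V.
Since V_SD = 2.9 V ≥ V_ov = 2.42 V, the device is in saturation.
I_D = ½ k_p V_ov² = 0.5 × 2.952 × 2.42² = 8.62 mA.

Saturation; I_D = 8.62 mA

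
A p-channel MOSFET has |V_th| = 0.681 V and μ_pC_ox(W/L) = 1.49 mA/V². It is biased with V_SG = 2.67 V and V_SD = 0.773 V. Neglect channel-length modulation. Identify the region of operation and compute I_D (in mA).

Triode; I_D = 1.85 mA

V_ov = V_SG − |V_th| = 2.67 − 0.681 = 1.99 V.
Since V_SD = 0.773 V < V_ov = 1.99 V, the device is in the triode region.
I_D = k_p [V_ov · V_SD − ½ V_SD²] = 1.49 × [1.99 × 0.773 − 0.5 × 0.773²] = 1.85 mA.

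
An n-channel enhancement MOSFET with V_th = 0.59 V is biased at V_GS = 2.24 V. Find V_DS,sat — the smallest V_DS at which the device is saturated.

The boundary between triode and saturation is V_DS = V_GS − V_th = V_ov.
V_ov = 2.24 − 0.59 = 1.65 V.

V_DS,sat = 1.65 V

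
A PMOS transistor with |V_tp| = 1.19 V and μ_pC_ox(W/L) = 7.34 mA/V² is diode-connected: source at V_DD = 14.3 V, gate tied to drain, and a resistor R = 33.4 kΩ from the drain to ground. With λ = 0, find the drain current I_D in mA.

With gate tied to drain, V_SG = V_SD ≥ V_SG − |V_tp|, so the device is in saturation.
KCL at the drain: ½ k_p (V_SG − |V_tp|)² = (V_DD − V_SG)/R.
Let x = V_SG − 1.19. Then 123 x² + x − 13.11 = 0, giving x = 0.323 V (positive root), so V_SG = 1.51 V.
I_D = (V_DD − V_SG)/R = (14.3 − 1.51) / 33.4 = 0.383 mA.

I_D = 0.383 mA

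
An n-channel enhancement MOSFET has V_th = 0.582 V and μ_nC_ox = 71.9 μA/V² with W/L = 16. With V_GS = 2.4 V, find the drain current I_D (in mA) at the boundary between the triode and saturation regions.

I_D = 1.90 mA

At the boundary V_DS = V_ov = V_GS − V_th = 2.4 − 0.582 = 1.82 V.
k_n = μ_nC_ox · (W/L) = 1.15 mA/V².
I_D = ½ k_n V_ov² = 0.5 × 1.15 × 1.82² = 1.9 mA.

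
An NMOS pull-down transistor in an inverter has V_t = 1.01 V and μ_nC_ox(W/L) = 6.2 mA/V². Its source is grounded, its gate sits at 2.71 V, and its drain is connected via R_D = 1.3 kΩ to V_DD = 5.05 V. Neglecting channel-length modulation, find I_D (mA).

V_GS = V_G = 2.71 V, so V_ov = 2.71 − 1.01 = 1.7 V.
Assume saturation: I_D = ½ k_n V_ov² = 0.5 × 6.2 × 1.7² = 8.96 mA, giving V_DS = V_DD − I_D R_D = 5.05 − 8.96 × 1.3 = -6.6 V.
But -6.6 V < V_ov = 1.7 V, so the device is actually in triode.
In triode I_D = k_n[V_ov V_DS − ½ V_DS²] and I_D = (V_DD − V_DS)/R_D. Equating: 4.03 V_DS² − 14.7 V_DS + 5.05 = 0, giving V_DS = 0.384 V (the root below V_ov).
I_D = (5.05 − 0.384) / 1.3 = 3.59 mA.

I_D = 3.59 mA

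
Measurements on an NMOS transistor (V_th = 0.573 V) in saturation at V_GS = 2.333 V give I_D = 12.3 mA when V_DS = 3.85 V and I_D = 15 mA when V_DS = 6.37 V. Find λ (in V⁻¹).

With V_GS fixed, I_D ∝ (1 + λ V_DS) in saturation, so I_D2/I_D1 = (1 + λ V_DS2)/(1 + λ V_DS1).
15/12.3 = 1.22 = (1 + 6.37 λ)/(1 + 3.85 λ).
Solving: λ (I_D1 V_DS2 − I_D2 V_DS1) = I_D2 − I_D1, so λ = (15 − 12.3) / (12.3 × 6.37 − 15 × 3.85) = 2.7 / 20.6 = 0.131 V⁻¹.

λ = 0.131 V⁻¹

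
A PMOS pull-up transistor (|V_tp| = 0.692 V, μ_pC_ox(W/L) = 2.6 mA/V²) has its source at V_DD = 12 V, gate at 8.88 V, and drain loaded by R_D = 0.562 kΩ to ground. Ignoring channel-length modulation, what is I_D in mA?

I_D = 7.66 mA

V_SG = V_DD − V_G = 12 − 8.88 = 3.12 V, so V_ov = 3.12 − 0.692 = 2.43 V.
Assume saturation: I_D = ½ k_p V_ov² = 0.5 × 2.6 × 2.43² = 7.66 mA, giving V_SD = V_DD − I_D R_D = 12 − 7.66 × 0.562 = 7.69 V.
V_SD = 7.69 V ≥ V_ov = 2.43 V, confirming saturation.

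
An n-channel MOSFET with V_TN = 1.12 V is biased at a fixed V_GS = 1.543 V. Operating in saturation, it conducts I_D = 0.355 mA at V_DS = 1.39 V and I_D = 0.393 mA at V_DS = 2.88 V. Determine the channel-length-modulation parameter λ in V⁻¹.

With V_GS fixed, I_D ∝ (1 + λ V_DS) in saturation, so I_D2/I_D1 = (1 + λ V_DS2)/(1 + λ V_DS1).
0.393/0.355 = 1.107 = (1 + 2.88 λ)/(1 + 1.39 λ).
Solving: λ (I_D1 V_DS2 − I_D2 V_DS1) = I_D2 − I_D1, so λ = (0.393 − 0.355) / (0.355 × 2.88 − 0.393 × 1.39) = 0.038 / 0.476 = 0.0798 V⁻¹.

λ = 0.0798 V⁻¹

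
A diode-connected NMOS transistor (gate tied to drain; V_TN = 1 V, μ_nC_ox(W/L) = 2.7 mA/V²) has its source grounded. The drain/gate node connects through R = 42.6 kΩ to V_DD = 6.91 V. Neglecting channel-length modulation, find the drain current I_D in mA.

With gate tied to drain, V_GS = V_DS ≥ V_GS − V_TN, so the device is in saturation.
KCL at the drain: ½ k_n (V_GS − V_TN)² = (V_DD − V_GS)/R.
Let x = V_GS − 1. Then 57.5 x² + x − 5.91 = 0, giving x = 0.312 V (positive root), so V_GS = 1.31 V.
I_D = (V_DD − V_GS)/R = (6.91 − 1.31) / 42.6 = 0.131 mA.

I_D = 0.131 mA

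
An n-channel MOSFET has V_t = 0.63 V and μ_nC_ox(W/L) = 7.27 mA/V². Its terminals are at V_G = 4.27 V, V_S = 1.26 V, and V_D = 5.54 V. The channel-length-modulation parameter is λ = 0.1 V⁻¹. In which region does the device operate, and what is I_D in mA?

V_GS = V_G − V_S = 4.27 − 1.26 = 3.01 V; V_DS = V_D − V_S = 5.54 − 1.26 = 4.28 V.
V_ov = V_GS − V_t = 3.01 − 0.63 = 2.38 V.
Since V_DS = 4.28 V ≥ V_ov = 2.38 V, the device is in saturation.
I_D = ½ k_n V_ov² (1 + λ V_DS) = 0.5 × 7.27 × 2.38² × (1 + 0.1 × 4.28) = 29.4 mA.

Saturation; I_D = 29.4 mA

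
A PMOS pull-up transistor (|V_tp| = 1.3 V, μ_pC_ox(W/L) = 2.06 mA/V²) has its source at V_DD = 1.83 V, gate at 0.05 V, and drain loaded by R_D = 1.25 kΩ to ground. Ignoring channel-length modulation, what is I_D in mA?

I_D = 0.237 mA

V_SG = V_DD − V_G = 1.83 − 0.05 = 1.78 V, so V_ov = 1.78 − 1.3 = 0.48 V.
Assume saturation: I_D = ½ k_p V_ov² = 0.5 × 2.06 × 0.48² = 0.237 mA, giving V_SD = V_DD − I_D R_D = 1.83 − 0.237 × 1.25 = 1.53 V.
V_SD = 1.53 V ≥ V_ov = 0.48 V, confirming saturation.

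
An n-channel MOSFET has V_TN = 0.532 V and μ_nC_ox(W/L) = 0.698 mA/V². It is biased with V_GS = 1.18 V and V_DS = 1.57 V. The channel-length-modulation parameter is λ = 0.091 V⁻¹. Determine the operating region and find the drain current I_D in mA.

Saturation; I_D = 0.167 mA

V_ov = V_GS − V_TN = 1.18 − 0.532 = 0.648 V.
Since V_DS = 1.57 V ≥ V_ov = 0.648 V, the device is in saturation.
I_D = ½ k_n V_ov² (1 + λ V_DS) = 0.5 × 0.698 × 0.648² × (1 + 0.091 × 1.57) = 0.167 mA.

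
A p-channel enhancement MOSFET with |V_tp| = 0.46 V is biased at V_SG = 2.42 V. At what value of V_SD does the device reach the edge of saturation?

The boundary between triode and saturation is V_SD = V_SG − |V_tp| = V_ov.
V_ov = 2.42 − 0.46 = 1.96 V.

V_SD,sat = 1.96 V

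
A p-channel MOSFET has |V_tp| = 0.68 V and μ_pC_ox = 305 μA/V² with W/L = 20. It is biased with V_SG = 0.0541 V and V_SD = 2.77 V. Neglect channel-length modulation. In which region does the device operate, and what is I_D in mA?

Cutoff; I_D = 0 mA

V_SG = 0.0541 V < |V_tp| = 0.68 V, so the transistor is in cutoff.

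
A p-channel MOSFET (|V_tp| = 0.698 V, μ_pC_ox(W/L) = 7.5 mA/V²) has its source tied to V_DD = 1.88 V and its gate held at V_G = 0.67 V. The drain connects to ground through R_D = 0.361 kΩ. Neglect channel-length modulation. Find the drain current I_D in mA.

I_D = 0.983 mA

V_SG = V_DD − V_G = 1.88 − 0.67 = 1.21 V, so V_ov = 1.21 − 0.698 = 0.512 V.
Assume saturation: I_D = ½ k_p V_ov² = 0.5 × 7.5 × 0.512² = 0.983 mA, giving V_SD = V_DD − I_D R_D = 1.88 − 0.983 × 0.361 = 1.53 V.
V_SD = 1.53 V ≥ V_ov = 0.512 V, confirming saturation.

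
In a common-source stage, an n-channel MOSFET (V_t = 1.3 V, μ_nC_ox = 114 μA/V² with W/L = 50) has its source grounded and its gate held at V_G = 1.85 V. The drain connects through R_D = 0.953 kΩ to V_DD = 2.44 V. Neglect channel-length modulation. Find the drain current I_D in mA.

I_D = 0.862 mA

V_GS = V_G = 1.85 V, so V_ov = 1.85 − 1.3 = 0.55 V.
k_n = μ_nC_ox · (W/L) = 5.7 mA/V².
Assume saturation: I_D = ½ k_n V_ov² = 0.5 × 5.7 × 0.55² = 0.862 mA, giving V_DS = V_DD − I_D R_D = 2.44 − 0.862 × 0.953 = 1.62 V.
V_DS = 1.62 V ≥ V_ov = 0.55 V, confirming saturation.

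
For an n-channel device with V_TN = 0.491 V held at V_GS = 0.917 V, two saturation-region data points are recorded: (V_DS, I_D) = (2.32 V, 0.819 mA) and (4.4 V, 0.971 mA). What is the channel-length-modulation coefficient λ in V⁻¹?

λ = 0.113 V⁻¹

With V_GS fixed, I_D ∝ (1 + λ V_DS) in saturation, so I_D2/I_D1 = (1 + λ V_DS2)/(1 + λ V_DS1).
0.971/0.819 = 1.186 = (1 + 4.4 λ)/(1 + 2.32 λ).
Solving: λ (I_D1 V_DS2 − I_D2 V_DS1) = I_D2 − I_D1, so λ = (0.971 − 0.819) / (0.819 × 4.4 − 0.971 × 2.32) = 0.152 / 1.35 = 0.113 V⁻¹.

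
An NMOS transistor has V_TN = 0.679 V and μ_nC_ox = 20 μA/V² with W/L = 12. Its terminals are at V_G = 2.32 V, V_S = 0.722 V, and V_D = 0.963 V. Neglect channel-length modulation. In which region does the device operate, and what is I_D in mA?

Triode; I_D = 0.0462 mA

V_GS = V_G − V_S = 2.32 − 0.722 = 1.6 V; V_DS = V_D − V_S = 0.963 − 0.722 = 0.241 V.
k_n = μ_nC_ox · (W/L) = 0.24 mA/V².
V_ov = V_GS − V_TN = 1.6 − 0.679 = 0.919 V.
Since V_DS = 0.241 V < V_ov = 0.919 V, the device is in the triode region.
I_D = k_n [V_ov · V_DS − ½ V_DS²] = 0.24 × [0.919 × 0.241 − 0.5 × 0.241²] = 0.0462 mA.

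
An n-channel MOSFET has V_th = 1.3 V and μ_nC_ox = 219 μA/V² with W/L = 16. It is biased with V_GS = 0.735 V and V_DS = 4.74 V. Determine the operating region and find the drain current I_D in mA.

Cutoff; I_D = 0 mA

V_GS = 0.735 V < V_th = 1.3 V, so the transistor is in cutoff.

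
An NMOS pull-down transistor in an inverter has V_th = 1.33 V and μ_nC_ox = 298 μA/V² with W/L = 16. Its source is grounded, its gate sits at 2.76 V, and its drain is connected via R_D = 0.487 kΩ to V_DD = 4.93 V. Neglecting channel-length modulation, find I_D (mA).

V_GS = V_G = 2.76 V, so V_ov = 2.76 − 1.33 = 1.43 V.
k_n = μ_nC_ox · (W/L) = 4.768 mA/V².
Assume saturation: I_D = ½ k_n V_ov² = 0.5 × 4.768 × 1.43² = 4.88 mA, giving V_DS = V_DD − I_D R_D = 4.93 − 4.88 × 0.487 = 2.56 V.
V_DS = 2.56 V ≥ V_ov = 1.43 V, confirming saturation.

I_D = 4.88 mA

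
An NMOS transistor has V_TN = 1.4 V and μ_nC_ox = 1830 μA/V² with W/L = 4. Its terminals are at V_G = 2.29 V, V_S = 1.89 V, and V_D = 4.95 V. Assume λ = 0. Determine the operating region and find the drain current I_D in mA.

Cutoff; I_D = 0 mA

V_GS = V_G − V_S = 2.29 − 1.89 = 0.4 V; V_DS = V_D − V_S = 4.95 − 1.89 = 3.06 V.
V_GS = 0.4 V < V_TN = 1.4 V, so the transistor is in cutoff.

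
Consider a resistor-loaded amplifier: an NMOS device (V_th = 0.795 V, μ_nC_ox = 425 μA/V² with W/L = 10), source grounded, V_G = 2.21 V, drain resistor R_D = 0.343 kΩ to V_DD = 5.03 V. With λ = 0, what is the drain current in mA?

I_D = 4.25 mA

V_GS = V_G = 2.21 V, so V_ov = 2.21 − 0.795 = 1.42 V.
k_n = μ_nC_ox · (W/L) = 4.25 mA/V².
Assume saturation: I_D = ½ k_n V_ov² = 0.5 × 4.25 × 1.42² = 4.25 mA, giving V_DS = V_DD − I_D R_D = 5.03 − 4.25 × 0.343 = 3.57 V.
V_DS = 3.57 V ≥ V_ov = 1.42 V, confirming saturation.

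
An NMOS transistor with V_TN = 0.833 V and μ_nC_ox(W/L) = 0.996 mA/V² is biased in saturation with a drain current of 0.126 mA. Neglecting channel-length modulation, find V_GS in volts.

In saturation I_D = ½ k_n (V_GS − V_TN)², so V_GS − V_TN = √(2 I_D / k_n) = √(2 × 0.126 / 0.996) = 0.503 V.
V_GS = 0.833 + 0.503 = 1.34 V.

V_GS = 1.34 V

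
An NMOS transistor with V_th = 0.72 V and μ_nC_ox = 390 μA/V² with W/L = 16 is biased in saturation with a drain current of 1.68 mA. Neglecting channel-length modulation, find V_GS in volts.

V_GS = 1.45 V

k_n = μ_nC_ox · (W/L) = 6.24 mA/V².
In saturation I_D = ½ k_n (V_GS − V_th)², so V_GS − V_th = √(2 I_D / k_n) = √(2 × 1.68 / 6.24) = 0.734 V.
V_GS = 0.72 + 0.734 = 1.45 V.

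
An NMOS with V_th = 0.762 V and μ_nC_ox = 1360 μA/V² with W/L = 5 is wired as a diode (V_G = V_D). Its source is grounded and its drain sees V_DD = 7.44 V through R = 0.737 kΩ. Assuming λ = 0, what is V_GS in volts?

With gate tied to drain, V_GS = V_DS ≥ V_GS − V_th, so the device is in saturation.
k_n = μ_nC_ox · (W/L) = 6.8 mA/V².
KCL at the drain: ½ k_n (V_GS − V_th)² = (V_DD − V_GS)/R.
Let x = V_GS − 0.762. Then 2.51 x² + x − 6.678 = 0, giving x = 1.45 V (positive root), so V_GS = 2.21 V.
I_D = (V_DD − V_GS)/R = (7.44 − 2.21) / 0.737 = 7.1 mA.

V_GS = 2.21 V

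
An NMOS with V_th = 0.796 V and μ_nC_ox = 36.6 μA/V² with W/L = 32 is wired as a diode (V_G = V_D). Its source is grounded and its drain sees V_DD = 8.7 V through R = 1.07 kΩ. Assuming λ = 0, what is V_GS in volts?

V_GS = 3.64 V

With gate tied to drain, V_GS = V_DS ≥ V_GS − V_th, so the device is in saturation.
k_n = μ_nC_ox · (W/L) = 1.171 mA/V².
KCL at the drain: ½ k_n (V_GS − V_th)² = (V_DD − V_GS)/R.
Let x = V_GS − 0.796. Then 0.627 x² + x − 7.904 = 0, giving x = 2.84 V (positive root), so V_GS = 3.64 V.
I_D = (V_DD − V_GS)/R = (8.7 − 3.64) / 1.07 = 4.73 mA.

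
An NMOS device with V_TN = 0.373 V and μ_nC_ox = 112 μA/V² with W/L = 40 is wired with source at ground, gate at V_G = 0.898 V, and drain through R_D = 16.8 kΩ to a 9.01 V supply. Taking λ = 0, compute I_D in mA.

V_GS = V_G = 0.898 V, so V_ov = 0.898 − 0.373 = 0.525 V.
k_n = μ_nC_ox · (W/L) = 4.48 mA/V².
Assume saturation: I_D = ½ k_n V_ov² = 0.5 × 4.48 × 0.525² = 0.617 mA, giving V_DS = V_DD − I_D R_D = 9.01 − 0.617 × 16.8 = -1.36 V.
But -1.36 V < V_ov = 0.525 V, so the device is actually in triode.
In triode I_D = k_n[V_ov V_DS − ½ V_DS²] and I_D = (V_DD − V_DS)/R_D. Equating: 37.6 V_DS² − 40.51 V_DS + 9.01 = 0, giving V_DS = 0.314 V (the root below V_ov).
I_D = (9.01 − 0.314) / 16.8 = 0.518 mA.

I_D = 0.518 mA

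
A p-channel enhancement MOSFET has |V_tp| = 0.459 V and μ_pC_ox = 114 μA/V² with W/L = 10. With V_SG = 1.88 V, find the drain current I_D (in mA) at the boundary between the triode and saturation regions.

I_D = 1.15 mA

At the boundary V_SD = V_ov = V_SG − |V_tp| = 1.88 − 0.459 = 1.42 V.
k_p = μ_pC_ox · (W/L) = 1.14 mA/V².
I_D = ½ k_p V_ov² = 0.5 × 1.14 × 1.42² = 1.15 mA.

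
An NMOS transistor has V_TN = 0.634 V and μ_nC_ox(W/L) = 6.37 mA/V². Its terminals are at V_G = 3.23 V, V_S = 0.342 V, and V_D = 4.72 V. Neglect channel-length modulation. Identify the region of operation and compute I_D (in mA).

V_GS = V_G − V_S = 3.23 − 0.342 = 2.89 V; V_DS = V_D − V_S = 4.72 − 0.342 = 4.38 V.
V_ov = V_GS − V_TN = 2.89 − 0.634 = 2.25 V.
Since V_DS = 4.38 V ≥ V_ov = 2.25 V, the device is in saturation.
I_D = ½ k_n V_ov² = 0.5 × 6.37 × 2.25² = 16.2 mA.

Saturation; I_D = 16.2 mA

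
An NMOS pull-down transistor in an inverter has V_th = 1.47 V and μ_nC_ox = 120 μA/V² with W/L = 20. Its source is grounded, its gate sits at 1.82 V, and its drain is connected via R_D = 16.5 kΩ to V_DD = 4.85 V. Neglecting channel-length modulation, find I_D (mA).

V_GS = V_G = 1.82 V, so V_ov = 1.82 − 1.47 = 0.35 V.
k_n = μ_nC_ox · (W/L) = 2.4 mA/V².
Assume saturation: I_D = ½ k_n V_ov² = 0.5 × 2.4 × 0.35² = 0.147 mA, giving V_DS = V_DD − I_D R_D = 4.85 − 0.147 × 16.5 = 2.42 V.
V_DS = 2.42 V ≥ V_ov = 0.35 V, confirming saturation.

I_D = 0.147 mA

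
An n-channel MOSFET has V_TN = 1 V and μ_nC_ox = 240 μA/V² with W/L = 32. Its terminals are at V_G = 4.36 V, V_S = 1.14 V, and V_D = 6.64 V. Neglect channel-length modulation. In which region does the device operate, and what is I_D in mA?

Saturation; I_D = 18.9 mA

V_GS = V_G − V_S = 4.36 − 1.14 = 3.22 V; V_DS = V_D − V_S = 6.64 − 1.14 = 5.5 V.
k_n = μ_nC_ox · (W/L) = 7.68 mA/V².
V_ov = V_GS − V_TN = 3.22 − 1 = 2.22 V.
Since V_DS = 5.5 V ≥ V_ov = 2.22 V, the device is in saturation.
I_D = ½ k_n V_ov² = 0.5 × 7.68 × 2.22² = 18.9 mA.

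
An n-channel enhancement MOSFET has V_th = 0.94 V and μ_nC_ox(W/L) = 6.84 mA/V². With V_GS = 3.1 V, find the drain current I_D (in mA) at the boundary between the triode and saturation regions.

I_D = 16.0 mA

At the boundary V_DS = V_ov = V_GS − V_th = 3.1 − 0.94 = 2.16 V.
I_D = ½ k_n V_ov² = 0.5 × 6.84 × 2.16² = 16 mA.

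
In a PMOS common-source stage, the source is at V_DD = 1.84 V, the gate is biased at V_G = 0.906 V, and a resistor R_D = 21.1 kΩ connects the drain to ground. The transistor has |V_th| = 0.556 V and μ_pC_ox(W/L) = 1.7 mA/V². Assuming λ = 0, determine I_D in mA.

I_D = 0.0798 mA

V_SG = V_DD − V_G = 1.84 − 0.906 = 0.934 V, so V_ov = 0.934 − 0.556 = 0.378 V.
Assume saturation: I_D = ½ k_p V_ov² = 0.5 × 1.7 × 0.378² = 0.121 mA, giving V_SD = V_DD − I_D R_D = 1.84 − 0.121 × 21.1 = -0.723 V.
But -0.723 V < V_ov = 0.378 V, so the device is actually in triode.
In triode I_D = k_p[V_ov V_SD − ½ V_SD²] and I_D = (V_DD − V_SD)/R_D. Equating: 17.9 V_SD² − 14.56 V_SD + 1.84 = 0, giving V_SD = 0.157 V (the root below V_ov).
I_D = (1.84 − 0.157) / 21.1 = 0.0798 mA.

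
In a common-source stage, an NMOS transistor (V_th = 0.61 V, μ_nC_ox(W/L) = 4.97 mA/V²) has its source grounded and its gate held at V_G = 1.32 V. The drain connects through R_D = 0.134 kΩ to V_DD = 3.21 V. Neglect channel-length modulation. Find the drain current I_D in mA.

V_GS = V_G = 1.32 V, so V_ov = 1.32 − 0.61 = 0.71 V.
Assume saturation: I_D = ½ k_n V_ov² = 0.5 × 4.97 × 0.71² = 1.25 mA, giving V_DS = V_DD − I_D R_D = 3.21 − 1.25 × 0.134 = 3.04 V.
V_DS = 3.04 V ≥ V_ov = 0.71 V, confirming saturation.

I_D = 1.25 mA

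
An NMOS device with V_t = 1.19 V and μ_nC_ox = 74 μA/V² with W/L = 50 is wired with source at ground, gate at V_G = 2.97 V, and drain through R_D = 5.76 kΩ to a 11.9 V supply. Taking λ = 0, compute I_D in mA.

V_GS = V_G = 2.97 V, so V_ov = 2.97 − 1.19 = 1.78 V.
k_n = μ_nC_ox · (W/L) = 3.7 mA/V².
Assume saturation: I_D = ½ k_n V_ov² = 0.5 × 3.7 × 1.78² = 5.86 mA, giving V_DS = V_DD − I_D R_D = 11.9 − 5.86 × 5.76 = -21.9 V.
But -21.9 V < V_ov = 1.78 V, so the device is actually in triode.
In triode I_D = k_n[V_ov V_DS − ½ V_DS²] and I_D = (V_DD − V_DS)/R_D. Equating: 10.7 V_DS² − 38.94 V_DS + 11.9 = 0, giving V_DS = 0.337 V (the root below V_ov).
I_D = (11.9 − 0.337) / 5.76 = 2.01 mA.

I_D = 2.01 mA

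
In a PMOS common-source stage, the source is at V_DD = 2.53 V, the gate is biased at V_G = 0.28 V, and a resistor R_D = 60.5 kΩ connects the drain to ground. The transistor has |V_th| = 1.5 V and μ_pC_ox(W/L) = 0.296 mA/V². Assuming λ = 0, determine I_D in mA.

V_SG = V_DD − V_G = 2.53 − 0.28 = 2.25 V, so V_ov = 2.25 − 1.5 = 0.75 V.
Assume saturation: I_D = ½ k_p V_ov² = 0.5 × 0.296 × 0.75² = 0.0832 mA, giving V_SD = V_DD − I_D R_D = 2.53 − 0.0832 × 60.5 = -2.51 V.
But -2.51 V < V_ov = 0.75 V, so the device is actually in triode.
In triode I_D = k_p[V_ov V_SD − ½ V_SD²] and I_D = (V_DD − V_SD)/R_D. Equating: 8.95 V_SD² − 14.43 V_SD + 2.53 = 0, giving V_SD = 0.2 V (the root below V_ov).
I_D = (2.53 − 0.2) / 60.5 = 0.0385 mA.

I_D = 0.0385 mA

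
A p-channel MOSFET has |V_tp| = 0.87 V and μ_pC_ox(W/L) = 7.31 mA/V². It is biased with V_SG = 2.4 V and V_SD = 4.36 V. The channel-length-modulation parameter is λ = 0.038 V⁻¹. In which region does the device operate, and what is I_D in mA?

Saturation; I_D = 9.97 mA

V_ov = V_SG − |V_tp| = 2.4 − 0.87 = 1.53 V.
Since V_SD = 4.36 V ≥ V_ov = 1.53 V, the device is in saturation.
I_D = ½ k_p V_ov² (1 + λ V_SD) = 0.5 × 7.31 × 1.53² × (1 + 0.038 × 4.36) = 9.97 mA.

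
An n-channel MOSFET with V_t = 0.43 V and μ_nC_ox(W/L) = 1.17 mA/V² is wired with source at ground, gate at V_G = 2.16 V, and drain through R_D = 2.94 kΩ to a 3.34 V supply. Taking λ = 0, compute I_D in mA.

V_GS = V_G = 2.16 V, so V_ov = 2.16 − 0.43 = 1.73 V.
Assume saturation: I_D = ½ k_n V_ov² = 0.5 × 1.17 × 1.73² = 1.75 mA, giving V_DS = V_DD − I_D R_D = 3.34 − 1.75 × 2.94 = -1.81 V.
But -1.81 V < V_ov = 1.73 V, so the device is actually in triode.
In triode I_D = k_n[V_ov V_DS − ½ V_DS²] and I_D = (V_DD − V_DS)/R_D. Equating: 1.72 V_DS² − 6.951 V_DS + 3.34 = 0, giving V_DS = 0.557 V (the root below V_ov).
I_D = (3.34 − 0.557) / 2.94 = 0.946 mA.

I_D = 0.946 mA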